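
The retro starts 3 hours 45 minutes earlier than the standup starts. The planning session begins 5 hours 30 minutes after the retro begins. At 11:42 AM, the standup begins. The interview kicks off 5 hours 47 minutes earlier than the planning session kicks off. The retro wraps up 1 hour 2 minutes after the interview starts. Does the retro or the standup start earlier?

The retro starts at 11:42 AM − 225 min = 7:57 AM.
The retro starts at 7:57 AM and the standup starts at 11:42 AM, so the retro is first.

the retro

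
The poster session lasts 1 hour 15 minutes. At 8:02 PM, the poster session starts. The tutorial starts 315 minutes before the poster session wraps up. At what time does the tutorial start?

The poster session ends at 8:02 PM + 75 min = 9:17 PM.
The tutorial starts at 9:17 PM − 315 min = 4:02 PM.

4:02 PM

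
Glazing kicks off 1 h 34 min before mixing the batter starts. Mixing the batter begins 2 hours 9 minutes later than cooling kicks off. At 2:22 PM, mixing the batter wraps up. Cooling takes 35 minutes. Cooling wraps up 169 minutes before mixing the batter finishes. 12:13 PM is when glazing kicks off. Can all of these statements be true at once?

No

Cooling ends at 2:22 PM − 169 min = 11:33 AM.
Cooling starts at 11:33 AM − 35 min = 10:58 AM.
Mixing the batter starts at 10:58 AM + 129 min = 1:07 PM.
Glazing starts at 1:07 PM − 94 min = 11:33 AM.
But glazing is also said to start at 12:13 PM — a 40-minute conflict.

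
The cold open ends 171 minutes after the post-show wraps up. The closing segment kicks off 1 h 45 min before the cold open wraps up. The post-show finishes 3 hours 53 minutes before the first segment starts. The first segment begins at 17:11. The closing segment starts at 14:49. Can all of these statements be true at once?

The post-show ends at 17:11 − 233 min = 13:18.
The cold open ends at 13:18 + 171 min = 16:09.
The closing segment starts at 16:09 − 105 min = 14:24.
But the closing segment is also said to start at 14:49 — a 25-minute conflict.

No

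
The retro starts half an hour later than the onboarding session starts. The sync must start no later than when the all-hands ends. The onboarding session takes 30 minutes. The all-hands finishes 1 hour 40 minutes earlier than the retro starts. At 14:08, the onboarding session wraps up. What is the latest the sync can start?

12:28

The onboarding session starts at 14:08 − 30 min = 13:38.
The retro starts at 13:38 + 30 min = 14:08.
The all-hands ends at 14:08 − 100 min = 12:28.
The sync is bounded by the all-hands, so the latest it can start is 12:28.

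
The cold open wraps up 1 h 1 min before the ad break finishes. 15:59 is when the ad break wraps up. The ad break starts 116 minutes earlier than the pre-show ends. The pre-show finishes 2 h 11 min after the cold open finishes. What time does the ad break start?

15:13

The cold open ends at 15:59 − 61 min = 14:58.
The pre-show ends at 14:58 + 131 min = 17:09.
The ad break starts at 17:09 − 116 min = 15:13.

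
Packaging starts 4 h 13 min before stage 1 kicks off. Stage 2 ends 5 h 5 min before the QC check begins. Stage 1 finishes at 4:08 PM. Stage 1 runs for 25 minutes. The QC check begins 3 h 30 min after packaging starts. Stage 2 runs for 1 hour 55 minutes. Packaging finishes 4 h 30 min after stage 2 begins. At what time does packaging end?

Stage 1 starts at 4:08 PM − 25 min = 3:43 PM.
Packaging starts at 3:43 PM − 253 min = 11:30 AM.
The QC check starts at 11:30 AM + 210 min = 3:00 PM.
Stage 2 ends at 3:00 PM − 305 min = 9:55 AM.
Stage 2 starts at 9:55 AM − 115 min = 8:00 AM.
Packaging ends at 8:00 AM + 270 min = 12:30 PM.

12:30 PM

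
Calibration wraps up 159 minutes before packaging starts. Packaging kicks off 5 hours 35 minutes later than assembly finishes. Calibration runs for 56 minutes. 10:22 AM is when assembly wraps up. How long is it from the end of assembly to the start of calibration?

Packaging starts at 10:22 AM + 335 min = 3:57 PM.
Calibration ends at 3:57 PM − 159 min = 1:18 PM.
Calibration starts at 1:18 PM − 56 min = 12:22 PM.
From 10:22 AM to 12:22 PM is two hours.

two hours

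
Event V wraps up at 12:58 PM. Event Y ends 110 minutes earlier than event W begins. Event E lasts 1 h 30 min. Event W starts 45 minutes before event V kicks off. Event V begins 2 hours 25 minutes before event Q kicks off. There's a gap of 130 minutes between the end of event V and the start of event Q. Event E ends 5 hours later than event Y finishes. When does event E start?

Event Q starts at 12:58 PM + 130 min = 3:08 PM.
Event V starts at 3:08 PM − 145 min = 12:43 PM.
Event W starts at 12:43 PM − 45 min = 11:58 AM.
Event Y ends at 11:58 AM − 110 min = 10:08 AM.
Event E ends at 10:08 AM + 300 min = 3:08 PM.
Event E starts at 3:08 PM − 90 min = 1:38 PM.

1:38 PM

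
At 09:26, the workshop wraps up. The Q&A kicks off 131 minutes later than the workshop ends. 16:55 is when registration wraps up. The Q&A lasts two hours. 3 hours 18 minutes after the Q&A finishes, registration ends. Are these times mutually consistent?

The Q&A starts at 09:26 + 131 min = 11:37.
The Q&A ends at 11:37 + 120 min = 13:37.
Registration ends at 13:37 + 198 min = 16:55.
That matches the stated 16:55, so the schedule is consistent.

Yes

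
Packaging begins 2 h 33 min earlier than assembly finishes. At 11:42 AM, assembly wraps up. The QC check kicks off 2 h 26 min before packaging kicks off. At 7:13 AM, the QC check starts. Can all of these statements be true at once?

No

Packaging starts at 11:42 AM − 153 min = 9:09 AM.
The QC check starts at 9:09 AM − 146 min = 6:43 AM.
But the QC check is also said to start at 7:13 AM — a 30-minute conflict.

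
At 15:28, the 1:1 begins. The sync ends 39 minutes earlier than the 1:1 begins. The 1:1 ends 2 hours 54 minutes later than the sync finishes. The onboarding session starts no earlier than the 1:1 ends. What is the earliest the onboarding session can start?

The sync ends at 15:28 − 39 min = 14:49.
The 1:1 ends at 14:49 + 174 min = 17:43.
The onboarding session is bounded by the 1:1, so the earliest it can start is 17:43.

17:43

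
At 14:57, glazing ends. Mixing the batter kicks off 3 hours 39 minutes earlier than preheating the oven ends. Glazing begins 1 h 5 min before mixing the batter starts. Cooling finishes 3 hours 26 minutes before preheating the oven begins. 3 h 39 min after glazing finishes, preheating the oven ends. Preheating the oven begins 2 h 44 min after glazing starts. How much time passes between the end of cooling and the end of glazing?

Preheating the oven ends at 14:57 + 219 min = 18:36.
Mixing the batter starts at 18:36 − 219 min = 14:57.
Glazing starts at 14:57 − 65 min = 13:52.
Preheating the oven starts at 13:52 + 164 min = 16:36.
Cooling ends at 16:36 − 206 min = 13:10.
From 13:10 to 14:57 is 1 h 47 min.

1 h 47 min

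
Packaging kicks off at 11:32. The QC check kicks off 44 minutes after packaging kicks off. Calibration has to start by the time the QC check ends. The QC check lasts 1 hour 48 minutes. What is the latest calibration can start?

14:04

The QC check starts at 11:32 + 44 min = 12:16.
The QC check ends at 12:16 + 108 min = 14:04.
Calibration is bounded by the QC check, so the latest it can start is 14:04.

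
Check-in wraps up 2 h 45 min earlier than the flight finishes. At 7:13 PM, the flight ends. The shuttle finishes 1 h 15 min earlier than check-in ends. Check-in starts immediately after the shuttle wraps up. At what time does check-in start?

Check-in ends at 7:13 PM − 165 min = 4:28 PM.
The shuttle ends at 4:28 PM − 75 min = 3:13 PM.
So check-in starts at 3:13 PM.

3:13 PM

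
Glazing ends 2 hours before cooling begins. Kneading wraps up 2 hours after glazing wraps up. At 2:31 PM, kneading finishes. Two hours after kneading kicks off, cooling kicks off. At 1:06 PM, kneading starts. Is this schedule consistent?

No

Cooling starts at 1:06 PM + 120 min = 3:06 PM.
Glazing ends at 3:06 PM − 120 min = 1:06 PM.
Kneading ends at 1:06 PM + 120 min = 3:06 PM.
But kneading is also said to end at 2:31 PM — a 35-minute conflict.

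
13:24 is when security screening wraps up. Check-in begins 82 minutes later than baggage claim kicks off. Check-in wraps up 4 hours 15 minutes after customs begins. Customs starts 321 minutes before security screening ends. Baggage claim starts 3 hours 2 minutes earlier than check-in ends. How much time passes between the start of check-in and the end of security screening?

2 hours 46 minutes

Customs starts at 13:24 − 321 min = 08:03.
Check-in ends at 08:03 + 255 min = 12:18.
Baggage claim starts at 12:18 − 182 min = 09:16.
Check-in starts at 09:16 + 82 min = 10:38.
From 10:38 to 13:24 is 2 hours 46 minutes.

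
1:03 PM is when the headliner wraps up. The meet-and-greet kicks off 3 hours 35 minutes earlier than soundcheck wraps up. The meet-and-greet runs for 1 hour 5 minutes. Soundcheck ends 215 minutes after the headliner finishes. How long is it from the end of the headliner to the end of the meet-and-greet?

Soundcheck ends at 1:03 PM + 215 min = 4:38 PM.
The meet-and-greet starts at 4:38 PM − 215 min = 1:03 PM.
The meet-and-greet ends at 1:03 PM + 65 min = 2:08 PM.
From 1:03 PM to 2:08 PM is 1 h 5 min.

1 h 5 min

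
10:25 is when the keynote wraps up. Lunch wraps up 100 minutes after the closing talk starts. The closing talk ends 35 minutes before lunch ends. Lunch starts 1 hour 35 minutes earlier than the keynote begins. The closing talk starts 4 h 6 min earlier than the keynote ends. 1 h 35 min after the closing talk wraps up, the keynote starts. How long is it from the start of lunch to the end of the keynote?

The closing talk starts at 10:25 − 246 min = 06:19.
Lunch ends at 06:19 + 100 min = 07:59.
The closing talk ends at 07:59 − 35 min = 07:24.
The keynote starts at 07:24 + 95 min = 08:59.
Lunch starts at 08:59 − 95 min = 07:24.
From 07:24 to 10:25 is 3 hours 1 minute.

3 hours 1 minute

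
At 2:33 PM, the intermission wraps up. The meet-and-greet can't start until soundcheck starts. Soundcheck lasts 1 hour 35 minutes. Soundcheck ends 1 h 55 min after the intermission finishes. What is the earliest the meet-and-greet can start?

Soundcheck ends at 2:33 PM + 115 min = 4:28 PM.
Soundcheck starts at 4:28 PM − 95 min = 2:53 PM.
The meet-and-greet is bounded by soundcheck, so the earliest it can start is 2:53 PM.

2:53 PM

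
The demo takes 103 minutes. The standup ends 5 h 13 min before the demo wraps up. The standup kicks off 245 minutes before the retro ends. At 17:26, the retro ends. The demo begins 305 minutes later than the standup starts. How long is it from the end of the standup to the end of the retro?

The standup starts at 17:26 − 245 min = 13:21.
The demo starts at 13:21 + 305 min = 18:26.
The demo ends at 18:26 + 103 min = 20:09.
The standup ends at 20:09 − 313 min = 14:56.
From 14:56 to 17:26 is 2 hours 30 minutes.

2 hours 30 minutes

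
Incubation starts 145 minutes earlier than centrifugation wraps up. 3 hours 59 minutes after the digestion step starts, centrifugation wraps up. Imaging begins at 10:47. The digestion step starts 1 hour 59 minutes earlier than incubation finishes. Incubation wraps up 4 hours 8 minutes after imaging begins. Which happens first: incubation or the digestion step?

the digestion step

Incubation ends at 10:47 + 248 min = 14:55.
The digestion step starts at 14:55 − 119 min = 12:56.
Centrifugation ends at 12:56 + 239 min = 16:55.
Incubation starts at 16:55 − 145 min = 14:30.
Incubation starts at 14:30 and the digestion step starts at 12:56, so the digestion step is first.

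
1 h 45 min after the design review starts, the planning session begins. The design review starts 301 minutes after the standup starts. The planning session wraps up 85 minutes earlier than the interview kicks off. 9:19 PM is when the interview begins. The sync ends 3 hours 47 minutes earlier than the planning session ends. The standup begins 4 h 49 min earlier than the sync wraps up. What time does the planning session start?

The planning session ends at 9:19 PM − 85 min = 7:54 PM.
The sync ends at 7:54 PM − 227 min = 4:07 PM.
The standup starts at 4:07 PM − 289 min = 11:18 AM.
The design review starts at 11:18 AM + 301 min = 4:19 PM.
The planning session starts at 4:19 PM + 105 min = 6:04 PM.

6:04 PM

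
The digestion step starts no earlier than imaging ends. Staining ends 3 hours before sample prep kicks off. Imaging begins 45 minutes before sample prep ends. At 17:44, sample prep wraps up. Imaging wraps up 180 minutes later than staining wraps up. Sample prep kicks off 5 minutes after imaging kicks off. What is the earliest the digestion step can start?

17:04

Imaging starts at 17:44 − 45 min = 16:59.
Sample prep starts at 16:59 + 5 min = 17:04.
Staining ends at 17:04 − 180 min = 14:04.
Imaging ends at 14:04 + 180 min = 17:04.
The digestion step is bounded by imaging, so the earliest it can start is 17:04.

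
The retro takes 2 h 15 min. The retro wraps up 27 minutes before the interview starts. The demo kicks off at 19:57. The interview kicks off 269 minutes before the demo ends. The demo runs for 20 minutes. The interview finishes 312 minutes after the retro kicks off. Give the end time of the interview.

The demo ends at 19:57 + 20 min = 20:17.
The interview starts at 20:17 − 269 min = 15:48.
The retro ends at 15:48 − 27 min = 15:21.
The retro starts at 15:21 − 135 min = 13:06.
The interview ends at 13:06 + 312 min = 18:18.

18:18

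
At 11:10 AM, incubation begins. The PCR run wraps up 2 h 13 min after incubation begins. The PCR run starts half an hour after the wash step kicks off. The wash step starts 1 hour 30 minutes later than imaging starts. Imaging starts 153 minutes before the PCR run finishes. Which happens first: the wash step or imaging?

The PCR run ends at 11:10 AM + 133 min = 1:23 PM.
Imaging starts at 1:23 PM − 153 min = 10:50 AM.
The wash step starts at 10:50 AM + 90 min = 12:20 PM.
The wash step starts at 12:20 PM and imaging starts at 10:50 AM, so imaging is first.

imaging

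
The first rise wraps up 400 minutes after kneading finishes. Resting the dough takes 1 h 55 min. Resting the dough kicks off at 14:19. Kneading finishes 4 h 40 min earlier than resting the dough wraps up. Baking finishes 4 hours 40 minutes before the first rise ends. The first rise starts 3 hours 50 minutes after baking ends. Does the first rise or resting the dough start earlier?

resting the dough

Resting the dough ends at 14:19 + 115 min = 16:14.
Kneading ends at 16:14 − 280 min = 11:34.
The first rise ends at 11:34 + 400 min = 18:14.
Baking ends at 18:14 − 280 min = 13:34.
The first rise starts at 13:34 + 230 min = 17:24.
The first rise starts at 17:24 and resting the dough starts at 14:19, so resting the dough is first.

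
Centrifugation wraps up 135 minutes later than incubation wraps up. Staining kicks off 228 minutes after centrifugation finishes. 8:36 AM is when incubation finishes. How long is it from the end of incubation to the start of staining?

6 hours 3 minutes

Centrifugation ends at 8:36 AM + 135 min = 10:51 AM.
Staining starts at 10:51 AM + 228 min = 2:39 PM.
From 8:36 AM to 2:39 PM is 6 hours 3 minutes.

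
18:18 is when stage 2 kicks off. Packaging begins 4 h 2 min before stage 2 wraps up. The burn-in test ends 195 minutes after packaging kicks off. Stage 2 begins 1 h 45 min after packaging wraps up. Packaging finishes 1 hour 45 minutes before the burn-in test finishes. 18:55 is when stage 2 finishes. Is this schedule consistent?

No

Packaging starts at 18:55 − 242 min = 14:53.
The burn-in test ends at 14:53 + 195 min = 18:08.
Packaging ends at 18:08 − 105 min = 16:23.
Stage 2 starts at 16:23 + 105 min = 18:08.
But stage 2 is also said to start at 18:18 — a 10-minute conflict.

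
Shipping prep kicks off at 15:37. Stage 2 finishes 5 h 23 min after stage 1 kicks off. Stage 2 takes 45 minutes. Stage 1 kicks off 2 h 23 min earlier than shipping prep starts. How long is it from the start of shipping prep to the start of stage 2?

2 h 15 min

Stage 1 starts at 15:37 − 143 min = 13:14.
Stage 2 ends at 13:14 + 323 min = 18:37.
Stage 2 starts at 18:37 − 45 min = 17:52.
From 15:37 to 17:52 is 2 h 15 min.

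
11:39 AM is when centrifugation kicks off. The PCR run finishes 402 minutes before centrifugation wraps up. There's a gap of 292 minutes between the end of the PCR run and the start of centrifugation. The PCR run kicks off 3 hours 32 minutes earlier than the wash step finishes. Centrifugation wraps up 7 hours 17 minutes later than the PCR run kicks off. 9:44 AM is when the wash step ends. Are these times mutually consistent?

The PCR run starts at 9:44 AM − 212 min = 6:12 AM.
Centrifugation ends at 6:12 AM + 437 min = 1:29 PM.
The PCR run ends at 1:29 PM − 402 min = 6:47 AM.
Centrifugation starts at 6:47 AM + 292 min = 11:39 AM.
That matches the stated 11:39 AM, so the schedule is consistent.

Yes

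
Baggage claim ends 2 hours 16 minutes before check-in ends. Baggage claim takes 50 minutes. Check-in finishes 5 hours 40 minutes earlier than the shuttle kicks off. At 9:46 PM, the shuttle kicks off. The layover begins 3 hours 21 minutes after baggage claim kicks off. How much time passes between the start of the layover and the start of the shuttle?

5 hours 25 minutes

Check-in ends at 9:46 PM − 340 min = 4:06 PM.
Baggage claim ends at 4:06 PM − 136 min = 1:50 PM.
Baggage claim starts at 1:50 PM − 50 min = 1:00 PM.
The layover starts at 1:00 PM + 201 min = 4:21 PM.
From 4:21 PM to 9:46 PM is 5 hours 25 minutes.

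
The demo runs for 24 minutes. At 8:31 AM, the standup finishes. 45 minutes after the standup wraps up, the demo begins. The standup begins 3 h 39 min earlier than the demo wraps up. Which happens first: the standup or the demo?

the standup

The demo starts at 8:31 AM + 45 min = 9:16 AM.
The demo ends at 9:16 AM + 24 min = 9:40 AM.
The standup starts at 9:40 AM − 219 min = 6:01 AM.
The standup starts at 6:01 AM and the demo starts at 9:16 AM, so the standup is first.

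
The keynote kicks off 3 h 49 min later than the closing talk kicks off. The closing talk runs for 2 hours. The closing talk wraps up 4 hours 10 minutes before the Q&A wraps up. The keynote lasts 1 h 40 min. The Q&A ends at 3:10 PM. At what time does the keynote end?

The closing talk ends at 3:10 PM − 250 min = 11:00 AM.
The closing talk starts at 11:00 AM − 120 min = 9:00 AM.
The keynote starts at 9:00 AM + 229 min = 12:49 PM.
The keynote ends at 12:49 PM + 100 min = 2:29 PM.

2:29 PM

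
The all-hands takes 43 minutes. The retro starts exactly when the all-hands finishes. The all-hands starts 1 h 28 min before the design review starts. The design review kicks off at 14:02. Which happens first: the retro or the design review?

the retro

The all-hands starts at 14:02 − 88 min = 12:34.
The all-hands ends at 12:34 + 43 min = 13:17.
So the retro starts at 13:17.
The retro starts at 13:17 and the design review starts at 14:02, so the retro is first.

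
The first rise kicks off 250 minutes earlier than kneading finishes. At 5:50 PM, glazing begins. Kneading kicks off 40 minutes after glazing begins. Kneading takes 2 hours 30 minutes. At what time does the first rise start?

4:50 PM

Kneading starts at 5:50 PM + 40 min = 6:30 PM.
Kneading ends at 6:30 PM + 150 min = 9:00 PM.
The first rise starts at 9:00 PM − 250 min = 4:50 PM.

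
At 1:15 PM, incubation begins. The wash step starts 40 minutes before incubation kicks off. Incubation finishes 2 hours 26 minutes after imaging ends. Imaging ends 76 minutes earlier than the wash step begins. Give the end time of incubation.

1:45 PM

The wash step starts at 1:15 PM − 40 min = 12:35 PM.
Imaging ends at 12:35 PM − 76 min = 11:19 AM.
Incubation ends at 11:19 AM + 146 min = 1:45 PM.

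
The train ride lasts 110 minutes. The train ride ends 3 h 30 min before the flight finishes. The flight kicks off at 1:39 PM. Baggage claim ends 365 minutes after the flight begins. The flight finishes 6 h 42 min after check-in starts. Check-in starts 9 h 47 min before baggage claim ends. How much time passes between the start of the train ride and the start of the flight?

Baggage claim ends at 1:39 PM + 365 min = 7:44 PM.
Check-in starts at 7:44 PM − 587 min = 9:57 AM.
The flight ends at 9:57 AM + 402 min = 4:39 PM.
The train ride ends at 4:39 PM − 210 min = 1:09 PM.
The train ride starts at 1:09 PM − 110 min = 11:19 AM.
From 11:19 AM to 1:39 PM is 140 minutes.

140 minutes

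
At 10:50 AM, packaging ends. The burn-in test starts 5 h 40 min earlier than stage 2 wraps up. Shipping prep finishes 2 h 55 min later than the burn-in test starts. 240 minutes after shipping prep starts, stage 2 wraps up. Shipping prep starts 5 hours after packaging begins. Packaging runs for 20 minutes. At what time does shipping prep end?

4:45 PM

Packaging starts at 10:50 AM − 20 min = 10:30 AM.
Shipping prep starts at 10:30 AM + 300 min = 3:30 PM.
Stage 2 ends at 3:30 PM + 240 min = 7:30 PM.
The burn-in test starts at 7:30 PM − 340 min = 1:50 PM.
Shipping prep ends at 1:50 PM + 175 min = 4:45 PM.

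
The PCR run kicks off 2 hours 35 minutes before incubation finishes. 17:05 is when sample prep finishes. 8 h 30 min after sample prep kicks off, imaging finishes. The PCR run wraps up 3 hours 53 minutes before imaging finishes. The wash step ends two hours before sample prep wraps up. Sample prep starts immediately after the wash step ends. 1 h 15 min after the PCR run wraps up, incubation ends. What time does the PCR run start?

The wash step ends at 17:05 − 120 min = 15:05.
So sample prep starts at 15:05.
Imaging ends at 15:05 + 510 min = 23:35.
The PCR run ends at 23:35 − 233 min = 19:42.
Incubation ends at 19:42 + 75 min = 20:57.
The PCR run starts at 20:57 − 155 min = 18:22.

18:22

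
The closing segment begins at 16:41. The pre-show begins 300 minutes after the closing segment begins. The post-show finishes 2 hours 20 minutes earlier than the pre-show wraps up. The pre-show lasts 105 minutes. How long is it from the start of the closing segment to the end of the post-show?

4 h 25 min

The pre-show starts at 16:41 + 300 min = 21:41.
The pre-show ends at 21:41 + 105 min = 23:26.
The post-show ends at 23:26 − 140 min = 21:06.
From 16:41 to 21:06 is 4 h 25 min.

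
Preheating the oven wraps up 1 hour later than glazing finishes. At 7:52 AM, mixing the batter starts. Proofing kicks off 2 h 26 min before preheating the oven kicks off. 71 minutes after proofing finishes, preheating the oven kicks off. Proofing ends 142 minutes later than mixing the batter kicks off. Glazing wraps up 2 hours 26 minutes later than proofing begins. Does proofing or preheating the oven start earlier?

Proofing ends at 7:52 AM + 142 min = 10:14 AM.
Preheating the oven starts at 10:14 AM + 71 min = 11:25 AM.
Proofing starts at 11:25 AM − 146 min = 8:59 AM.
Proofing starts at 8:59 AM and preheating the oven starts at 11:25 AM, so proofing is first.

proofing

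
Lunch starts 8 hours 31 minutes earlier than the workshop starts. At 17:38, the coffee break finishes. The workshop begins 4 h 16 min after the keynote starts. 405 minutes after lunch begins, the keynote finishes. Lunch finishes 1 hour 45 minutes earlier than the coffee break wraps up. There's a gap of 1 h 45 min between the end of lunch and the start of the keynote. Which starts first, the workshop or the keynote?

Lunch ends at 17:38 − 105 min = 15:53.
The keynote starts at 15:53 + 105 min = 17:38.
The workshop starts at 17:38 + 256 min = 21:54.
The workshop starts at 21:54 and the keynote starts at 17:38, so the keynote is first.

the keynote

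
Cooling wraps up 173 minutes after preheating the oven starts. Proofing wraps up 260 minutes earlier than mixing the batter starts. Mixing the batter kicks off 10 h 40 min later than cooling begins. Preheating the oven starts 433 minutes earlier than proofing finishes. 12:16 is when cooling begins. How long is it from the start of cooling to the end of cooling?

two hours

Mixing the batter starts at 12:16 + 640 min = 22:56.
Proofing ends at 22:56 − 260 min = 18:36.
Preheating the oven starts at 18:36 − 433 min = 11:23.
Cooling ends at 11:23 + 173 min = 14:16.
From 12:16 to 14:16 is two hours.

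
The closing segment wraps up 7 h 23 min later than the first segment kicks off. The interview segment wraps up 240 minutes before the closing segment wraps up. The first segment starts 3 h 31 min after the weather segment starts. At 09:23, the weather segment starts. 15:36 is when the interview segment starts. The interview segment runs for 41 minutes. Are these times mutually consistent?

The first segment starts at 09:23 + 211 min = 12:54.
The closing segment ends at 12:54 + 443 min = 20:17.
The interview segment ends at 20:17 − 240 min = 16:17.
The interview segment starts at 16:17 − 41 min = 15:36.
That matches the stated 15:36, so the schedule is consistent.

Yes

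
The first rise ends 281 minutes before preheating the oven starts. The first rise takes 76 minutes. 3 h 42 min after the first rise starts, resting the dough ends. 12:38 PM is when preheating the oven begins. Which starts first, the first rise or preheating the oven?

the first rise

The first rise ends at 12:38 PM − 281 min = 7:57 AM.
The first rise starts at 7:57 AM − 76 min = 6:41 AM.
The first rise starts at 6:41 AM and preheating the oven starts at 12:38 PM, so the first rise is first.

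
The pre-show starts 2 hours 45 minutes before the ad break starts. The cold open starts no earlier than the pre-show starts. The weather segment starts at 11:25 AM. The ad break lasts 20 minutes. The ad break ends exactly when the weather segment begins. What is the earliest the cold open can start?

8:20 AM

The ad break ends at 11:25 AM.
The ad break starts at 11:25 AM − 20 min = 11:05 AM.
The pre-show starts at 11:05 AM − 165 min = 8:20 AM.
The cold open is bounded by the pre-show, so the earliest it can start is 8:20 AM.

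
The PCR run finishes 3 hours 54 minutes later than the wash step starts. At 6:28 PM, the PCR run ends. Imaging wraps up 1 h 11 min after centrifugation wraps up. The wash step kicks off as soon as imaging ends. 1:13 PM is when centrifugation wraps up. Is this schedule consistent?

No

Imaging ends at 1:13 PM + 71 min = 2:24 PM.
So the wash step starts at 2:24 PM.
The PCR run ends at 2:24 PM + 234 min = 6:18 PM.
But the PCR run is also said to end at 6:28 PM — a 10-minute conflict.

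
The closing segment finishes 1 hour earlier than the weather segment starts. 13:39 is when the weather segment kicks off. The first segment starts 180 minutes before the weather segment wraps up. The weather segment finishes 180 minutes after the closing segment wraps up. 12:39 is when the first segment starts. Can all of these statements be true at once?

Yes

The closing segment ends at 13:39 − 60 min = 12:39.
The weather segment ends at 12:39 + 180 min = 15:39.
The first segment starts at 15:39 − 180 min = 12:39.
That matches the stated 12:39, so the schedule is consistent.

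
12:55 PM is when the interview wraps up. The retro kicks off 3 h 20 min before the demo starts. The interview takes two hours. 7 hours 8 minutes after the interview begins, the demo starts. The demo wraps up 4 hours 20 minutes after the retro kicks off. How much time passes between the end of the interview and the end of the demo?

368 minutes

The interview starts at 12:55 PM − 120 min = 10:55 AM.
The demo starts at 10:55 AM + 428 min = 6:03 PM.
The retro starts at 6:03 PM − 200 min = 2:43 PM.
The demo ends at 2:43 PM + 260 min = 7:03 PM.
From 12:55 PM to 7:03 PM is 368 minutes.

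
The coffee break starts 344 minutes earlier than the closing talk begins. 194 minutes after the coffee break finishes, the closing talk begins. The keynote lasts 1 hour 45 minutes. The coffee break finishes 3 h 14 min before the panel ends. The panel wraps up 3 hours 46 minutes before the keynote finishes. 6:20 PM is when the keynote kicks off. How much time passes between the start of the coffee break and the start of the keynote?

The keynote ends at 6:20 PM + 105 min = 8:05 PM.
The panel ends at 8:05 PM − 226 min = 4:19 PM.
The coffee break ends at 4:19 PM − 194 min = 1:05 PM.
The closing talk starts at 1:05 PM + 194 min = 4:19 PM.
The coffee break starts at 4:19 PM − 344 min = 10:35 AM.
From 10:35 AM to 6:20 PM is 7 hours 45 minutes.

7 hours 45 minutes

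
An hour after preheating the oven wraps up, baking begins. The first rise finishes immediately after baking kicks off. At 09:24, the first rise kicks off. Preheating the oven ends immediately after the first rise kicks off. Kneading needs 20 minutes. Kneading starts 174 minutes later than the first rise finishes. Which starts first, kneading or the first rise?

Preheating the oven ends at 09:24.
Baking starts at 09:24 + 60 min = 10:24.
So the first rise ends at 10:24.
Kneading starts at 10:24 + 174 min = 13:18.
Kneading starts at 13:18 and the first rise starts at 09:24, so the first rise is first.

the first rise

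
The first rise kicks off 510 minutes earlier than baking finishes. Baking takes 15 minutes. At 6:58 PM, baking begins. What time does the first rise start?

Baking ends at 6:58 PM + 15 min = 7:13 PM.
The first rise starts at 7:13 PM − 510 min = 10:43 AM.

10:43 AM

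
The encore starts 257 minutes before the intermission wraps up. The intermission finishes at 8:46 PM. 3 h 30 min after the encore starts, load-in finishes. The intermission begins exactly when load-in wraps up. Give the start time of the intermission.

The encore starts at 8:46 PM − 257 min = 4:29 PM.
Load-in ends at 4:29 PM + 210 min = 7:59 PM.
So the intermission starts at 7:59 PM.

7:59 PM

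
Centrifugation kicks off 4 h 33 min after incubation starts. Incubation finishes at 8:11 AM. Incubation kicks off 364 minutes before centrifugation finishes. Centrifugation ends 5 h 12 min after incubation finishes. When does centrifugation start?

11:52 AM

Centrifugation ends at 8:11 AM + 312 min = 1:23 PM.
Incubation starts at 1:23 PM − 364 min = 7:19 AM.
Centrifugation starts at 7:19 AM + 273 min = 11:52 AM.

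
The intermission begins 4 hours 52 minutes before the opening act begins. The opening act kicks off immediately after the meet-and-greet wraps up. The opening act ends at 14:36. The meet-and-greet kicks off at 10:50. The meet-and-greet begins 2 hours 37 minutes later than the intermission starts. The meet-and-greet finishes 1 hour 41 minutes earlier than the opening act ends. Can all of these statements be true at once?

No

The meet-and-greet ends at 14:36 − 101 min = 12:55.
So the opening act starts at 12:55.
The intermission starts at 12:55 − 292 min = 08:03.
The meet-and-greet starts at 08:03 + 157 min = 10:40.
But the meet-and-greet is also said to start at 10:50 — a 10-minute conflict.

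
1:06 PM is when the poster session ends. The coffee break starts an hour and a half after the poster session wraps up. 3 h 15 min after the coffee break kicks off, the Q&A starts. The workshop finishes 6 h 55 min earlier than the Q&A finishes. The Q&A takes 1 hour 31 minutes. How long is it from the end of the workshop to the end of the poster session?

The coffee break starts at 1:06 PM + 90 min = 2:36 PM.
The Q&A starts at 2:36 PM + 195 min = 5:51 PM.
The Q&A ends at 5:51 PM + 91 min = 7:22 PM.
The workshop ends at 7:22 PM − 415 min = 12:27 PM.
From 12:27 PM to 1:06 PM is 39 minutes.

39 minutes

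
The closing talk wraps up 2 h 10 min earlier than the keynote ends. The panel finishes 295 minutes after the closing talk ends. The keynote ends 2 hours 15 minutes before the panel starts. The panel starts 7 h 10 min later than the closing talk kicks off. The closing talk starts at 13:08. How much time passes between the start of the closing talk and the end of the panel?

The panel starts at 13:08 + 430 min = 20:18.
The keynote ends at 20:18 − 135 min = 18:03.
The closing talk ends at 18:03 − 130 min = 15:53.
The panel ends at 15:53 + 295 min = 20:48.
From 13:08 to 20:48 is 7 h 40 min.

7 h 40 min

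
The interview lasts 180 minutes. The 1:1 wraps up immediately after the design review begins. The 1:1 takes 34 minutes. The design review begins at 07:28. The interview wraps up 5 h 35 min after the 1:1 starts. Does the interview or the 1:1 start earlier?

the 1:1

The 1:1 ends at 07:28.
The 1:1 starts at 07:28 − 34 min = 06:54.
The interview ends at 06:54 + 335 min = 12:29.
The interview starts at 12:29 − 180 min = 09:29.
The interview starts at 09:29 and the 1:1 starts at 06:54, so the 1:1 is first.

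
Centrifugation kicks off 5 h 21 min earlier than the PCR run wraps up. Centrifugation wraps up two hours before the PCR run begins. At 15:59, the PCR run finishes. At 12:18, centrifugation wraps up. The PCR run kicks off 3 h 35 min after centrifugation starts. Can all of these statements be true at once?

Centrifugation starts at 15:59 − 321 min = 10:38.
The PCR run starts at 10:38 + 215 min = 14:13.
Centrifugation ends at 14:13 − 120 min = 12:13.
But centrifugation is also said to end at 12:18 — a 5-minute conflict.

No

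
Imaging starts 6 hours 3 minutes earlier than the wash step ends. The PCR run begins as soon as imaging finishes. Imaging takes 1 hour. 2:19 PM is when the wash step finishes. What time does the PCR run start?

9:16 AM

Imaging starts at 2:19 PM − 363 min = 8:16 AM.
Imaging ends at 8:16 AM + 60 min = 9:16 AM.
So the PCR run starts at 9:16 AM.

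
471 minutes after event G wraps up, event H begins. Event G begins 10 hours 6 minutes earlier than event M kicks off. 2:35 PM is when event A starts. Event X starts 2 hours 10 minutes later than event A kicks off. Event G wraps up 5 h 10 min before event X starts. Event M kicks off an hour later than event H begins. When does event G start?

10:20 AM

Event X starts at 2:35 PM + 130 min = 4:45 PM.
Event G ends at 4:45 PM − 310 min = 11:35 AM.
Event H starts at 11:35 AM + 471 min = 7:26 PM.
Event M starts at 7:26 PM + 60 min = 8:26 PM.
Event G starts at 8:26 PM − 606 min = 10:20 AM.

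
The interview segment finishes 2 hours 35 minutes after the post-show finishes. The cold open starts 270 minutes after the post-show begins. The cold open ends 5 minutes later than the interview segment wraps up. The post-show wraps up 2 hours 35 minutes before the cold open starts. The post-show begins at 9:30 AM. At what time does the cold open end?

2:05 PM

The cold open starts at 9:30 AM + 270 min = 2:00 PM.
The post-show ends at 2:00 PM − 155 min = 11:25 AM.
The interview segment ends at 11:25 AM + 155 min = 2:00 PM.
The cold open ends at 2:00 PM + 5 min = 2:05 PM.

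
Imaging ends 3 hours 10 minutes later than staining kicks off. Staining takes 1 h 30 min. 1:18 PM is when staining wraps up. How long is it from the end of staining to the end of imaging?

Staining starts at 1:18 PM − 90 min = 11:48 AM.
Imaging ends at 11:48 AM + 190 min = 2:58 PM.
From 1:18 PM to 2:58 PM is 1 hour 40 minutes.

1 hour 40 minutes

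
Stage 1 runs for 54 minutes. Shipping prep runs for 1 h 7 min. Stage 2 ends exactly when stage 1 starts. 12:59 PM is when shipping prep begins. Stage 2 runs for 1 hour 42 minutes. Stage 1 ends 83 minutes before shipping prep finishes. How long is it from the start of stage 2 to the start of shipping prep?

2 hours 52 minutes

Shipping prep ends at 12:59 PM + 67 min = 2:06 PM.
Stage 1 ends at 2:06 PM − 83 min = 12:43 PM.
Stage 1 starts at 12:43 PM − 54 min = 11:49 AM.
So stage 2 ends at 11:49 AM.
Stage 2 starts at 11:49 AM − 102 min = 10:07 AM.
From 10:07 AM to 12:59 PM is 2 hours 52 minutes.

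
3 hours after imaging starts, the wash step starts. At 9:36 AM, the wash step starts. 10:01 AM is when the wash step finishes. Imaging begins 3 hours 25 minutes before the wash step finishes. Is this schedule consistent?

Imaging starts at 10:01 AM − 205 min = 6:36 AM.
The wash step starts at 6:36 AM + 180 min = 9:36 AM.
That matches the stated 9:36 AM, so the schedule is consistent.

Yes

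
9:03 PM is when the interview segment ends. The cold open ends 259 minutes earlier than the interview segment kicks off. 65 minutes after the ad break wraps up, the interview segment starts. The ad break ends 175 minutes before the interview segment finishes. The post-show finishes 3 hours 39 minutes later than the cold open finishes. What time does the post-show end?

6:33 PM

The ad break ends at 9:03 PM − 175 min = 6:08 PM.
The interview segment starts at 6:08 PM + 65 min = 7:13 PM.
The cold open ends at 7:13 PM − 259 min = 2:54 PM.
The post-show ends at 2:54 PM + 219 min = 6:33 PM.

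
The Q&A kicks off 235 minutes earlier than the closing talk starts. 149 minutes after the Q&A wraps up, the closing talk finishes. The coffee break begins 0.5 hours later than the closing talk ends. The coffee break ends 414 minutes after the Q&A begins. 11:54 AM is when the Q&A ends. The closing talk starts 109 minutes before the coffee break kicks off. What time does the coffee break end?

4:03 PM

The closing talk ends at 11:54 AM + 149 min = 2:23 PM.
The coffee break starts at 2:23 PM + 30 min = 2:53 PM.
The closing talk starts at 2:53 PM − 109 min = 1:04 PM.
The Q&A starts at 1:04 PM − 235 min = 9:09 AM.
The coffee break ends at 9:09 AM + 414 min = 4:03 PM.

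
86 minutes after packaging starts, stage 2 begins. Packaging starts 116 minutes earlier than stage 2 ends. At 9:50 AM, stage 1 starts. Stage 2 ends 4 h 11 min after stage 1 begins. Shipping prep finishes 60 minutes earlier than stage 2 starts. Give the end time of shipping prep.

12:31 PM

Stage 2 ends at 9:50 AM + 251 min = 2:01 PM.
Packaging starts at 2:01 PM − 116 min = 12:05 PM.
Stage 2 starts at 12:05 PM + 86 min = 1:31 PM.
Shipping prep ends at 1:31 PM − 60 min = 12:31 PM.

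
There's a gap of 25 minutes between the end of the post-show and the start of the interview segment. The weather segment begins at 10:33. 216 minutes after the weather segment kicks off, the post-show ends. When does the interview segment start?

The post-show ends at 10:33 + 216 min = 14:09.
The interview segment starts at 14:09 + 25 min = 14:34.

14:34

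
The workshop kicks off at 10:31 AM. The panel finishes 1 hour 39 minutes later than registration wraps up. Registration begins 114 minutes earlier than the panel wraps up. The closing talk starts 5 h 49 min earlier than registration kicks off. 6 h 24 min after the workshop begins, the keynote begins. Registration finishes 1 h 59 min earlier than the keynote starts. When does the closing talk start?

The keynote starts at 10:31 AM + 384 min = 4:55 PM.
Registration ends at 4:55 PM − 119 min = 2:56 PM.
The panel ends at 2:56 PM + 99 min = 4:35 PM.
Registration starts at 4:35 PM − 114 min = 2:41 PM.
The closing talk starts at 2:41 PM − 349 min = 8:52 AM.

8:52 AM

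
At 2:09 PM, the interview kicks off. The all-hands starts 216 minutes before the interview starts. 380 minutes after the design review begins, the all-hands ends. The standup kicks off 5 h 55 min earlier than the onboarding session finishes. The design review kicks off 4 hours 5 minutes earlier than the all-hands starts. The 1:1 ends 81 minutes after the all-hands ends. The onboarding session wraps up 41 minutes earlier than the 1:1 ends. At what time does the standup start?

7:33 AM

The all-hands starts at 2:09 PM − 216 min = 10:33 AM.
The design review starts at 10:33 AM − 245 min = 6:28 AM.
The all-hands ends at 6:28 AM + 380 min = 12:48 PM.
The 1:1 ends at 12:48 PM + 81 min = 2:09 PM.
The onboarding session ends at 2:09 PM − 41 min = 1:28 PM.
The standup starts at 1:28 PM − 355 min = 7:33 AM.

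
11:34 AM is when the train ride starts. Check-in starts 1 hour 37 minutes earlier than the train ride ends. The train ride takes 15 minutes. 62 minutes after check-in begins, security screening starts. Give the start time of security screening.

11:14 AM

The train ride ends at 11:34 AM + 15 min = 11:49 AM.
Check-in starts at 11:49 AM − 97 min = 10:12 AM.
Security screening starts at 10:12 AM + 62 min = 11:14 AM.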